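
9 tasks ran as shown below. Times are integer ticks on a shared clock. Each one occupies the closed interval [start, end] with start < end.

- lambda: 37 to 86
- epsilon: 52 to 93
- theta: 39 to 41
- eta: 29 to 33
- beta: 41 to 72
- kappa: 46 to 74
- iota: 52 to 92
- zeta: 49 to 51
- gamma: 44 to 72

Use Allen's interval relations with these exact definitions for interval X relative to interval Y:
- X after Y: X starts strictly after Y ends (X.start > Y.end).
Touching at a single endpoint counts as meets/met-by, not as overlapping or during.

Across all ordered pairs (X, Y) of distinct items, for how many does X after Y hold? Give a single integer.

Checking all 72 ordered pairs for relation 'after'; matching pairs in alphabetical order:
(beta, eta): beta after eta ✓
(epsilon, eta): epsilon after eta ✓
(epsilon, theta): epsilon after theta ✓
(epsilon, zeta): epsilon after zeta ✓
(gamma, eta): gamma after eta ✓
(gamma, theta): gamma after theta ✓
(iota, eta): iota after eta ✓
(iota, theta): iota after theta ✓
(iota, zeta): iota after zeta ✓
(kappa, eta): kappa after eta ✓
(kappa, theta): kappa after theta ✓
(lambda, eta): lambda after eta ✓
(theta, eta): theta after eta ✓
(zeta, eta): zeta after eta ✓
(zeta, theta): zeta after theta ✓
Count: 15.

15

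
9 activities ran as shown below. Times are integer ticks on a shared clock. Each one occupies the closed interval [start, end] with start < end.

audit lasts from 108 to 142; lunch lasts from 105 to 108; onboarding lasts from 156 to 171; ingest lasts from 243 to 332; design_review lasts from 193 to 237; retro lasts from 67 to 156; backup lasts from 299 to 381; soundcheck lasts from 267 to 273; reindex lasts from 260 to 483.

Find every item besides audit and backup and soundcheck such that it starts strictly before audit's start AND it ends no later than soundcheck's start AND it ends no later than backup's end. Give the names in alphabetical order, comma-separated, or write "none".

lunch, retro

Conditions: its start is strictly before audit's start (X.start < 108) AND its end is no later than soundcheck's start (X.end <= 267) AND its end is no later than backup's end (X.end <= 381).
design_review: start 193 < 108? ✗; end 237 <= 267? ✓; end 237 <= 381? ✓ → no.
ingest: start 243 < 108? ✗; end 332 <= 267? ✗; end 332 <= 381? ✓ → no.
lunch: start 105 < 108? ✓; end 108 <= 267? ✓; end 108 <= 381? ✓ → yes.
onboarding: start 156 < 108? ✗; end 171 <= 267? ✓; end 171 <= 381? ✓ → no.
reindex: start 260 < 108? ✗; end 483 <= 267? ✗; end 483 <= 381? ✗ → no.
retro: start 67 < 108? ✓; end 156 <= 267? ✓; end 156 <= 381? ✓ → yes.
Result: lunch, retro.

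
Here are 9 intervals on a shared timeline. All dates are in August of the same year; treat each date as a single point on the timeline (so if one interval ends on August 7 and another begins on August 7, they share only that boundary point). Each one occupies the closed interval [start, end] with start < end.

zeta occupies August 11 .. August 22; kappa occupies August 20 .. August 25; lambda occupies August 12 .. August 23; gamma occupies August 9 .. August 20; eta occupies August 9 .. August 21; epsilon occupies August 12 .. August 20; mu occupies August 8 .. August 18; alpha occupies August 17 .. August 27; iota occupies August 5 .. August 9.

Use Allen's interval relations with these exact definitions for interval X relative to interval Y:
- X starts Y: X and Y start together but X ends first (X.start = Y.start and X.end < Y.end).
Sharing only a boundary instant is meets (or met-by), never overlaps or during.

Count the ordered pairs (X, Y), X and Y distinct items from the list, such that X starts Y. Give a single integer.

2

Checking all 72 ordered pairs for relation 'starts'; matching pairs in alphabetical order:
(epsilon, lambda): epsilon starts lambda ✓
(gamma, eta): gamma starts eta ✓
Count: 2.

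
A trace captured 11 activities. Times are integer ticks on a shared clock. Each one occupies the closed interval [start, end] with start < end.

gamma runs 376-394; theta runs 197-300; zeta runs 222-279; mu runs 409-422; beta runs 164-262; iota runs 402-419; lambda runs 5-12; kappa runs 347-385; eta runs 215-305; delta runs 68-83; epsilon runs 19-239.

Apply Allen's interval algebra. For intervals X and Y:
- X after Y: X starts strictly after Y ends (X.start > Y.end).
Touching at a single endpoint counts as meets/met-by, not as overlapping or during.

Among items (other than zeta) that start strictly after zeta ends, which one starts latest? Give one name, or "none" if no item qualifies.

Target zeta = [222, 279].
beta [164, 262] → overlaps → excluded.
delta [68, 83] → before → excluded.
epsilon [19, 239] → overlaps → excluded.
eta [215, 305] → contains → excluded.
gamma [376, 394] → after → candidate.
iota [402, 419] → after → candidate.
kappa [347, 385] → after → candidate.
lambda [5, 12] → before → excluded.
mu [409, 422] → after → candidate.
theta [197, 300] → contains → excluded.
Among candidates, latest start is 409 → mu.

mu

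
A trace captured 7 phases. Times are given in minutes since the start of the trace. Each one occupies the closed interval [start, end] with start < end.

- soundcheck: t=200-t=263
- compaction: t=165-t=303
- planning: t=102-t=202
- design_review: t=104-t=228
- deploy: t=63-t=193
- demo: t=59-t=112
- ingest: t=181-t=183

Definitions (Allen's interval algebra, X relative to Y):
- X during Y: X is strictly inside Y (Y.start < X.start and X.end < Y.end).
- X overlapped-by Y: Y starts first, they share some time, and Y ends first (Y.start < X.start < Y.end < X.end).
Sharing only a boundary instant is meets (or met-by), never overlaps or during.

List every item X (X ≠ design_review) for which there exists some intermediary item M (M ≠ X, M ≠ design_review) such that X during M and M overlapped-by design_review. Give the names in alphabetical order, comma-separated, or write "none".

Target design_review = [t=104, t=228].
Intermediaries M with M overlapped-by design_review: compaction, soundcheck.
Via compaction — items with X during compaction: ingest, soundcheck.
Via soundcheck — items with X during soundcheck: none.
Union: ingest, soundcheck.

ingest, soundcheck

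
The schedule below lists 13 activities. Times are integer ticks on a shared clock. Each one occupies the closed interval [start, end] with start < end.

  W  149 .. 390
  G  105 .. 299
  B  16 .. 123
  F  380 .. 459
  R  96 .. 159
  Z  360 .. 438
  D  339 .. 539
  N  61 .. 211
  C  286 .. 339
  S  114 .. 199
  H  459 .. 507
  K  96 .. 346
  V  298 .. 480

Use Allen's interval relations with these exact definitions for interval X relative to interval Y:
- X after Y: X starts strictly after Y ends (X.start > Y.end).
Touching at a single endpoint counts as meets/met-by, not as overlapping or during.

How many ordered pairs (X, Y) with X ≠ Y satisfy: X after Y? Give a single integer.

37

Checking all 156 ordered pairs for relation 'after'; matching pairs in alphabetical order:
(C, B): C after B ✓
(C, N): C after N ✓
(C, R): C after R ✓
(C, S): C after S ✓
(D, B): D after B ✓
(D, G): D after G ✓
(D, N): D after N ✓
(D, R): D after R ✓
(D, S): D after S ✓
(F, B): F after B ✓
(F, C): F after C ✓
(F, G): F after G ✓
(F, K): F after K ✓
(F, N): F after N ✓
(F, R): F after R ✓
(F, S): F after S ✓
(H, B): H after B ✓
(H, C): H after C ✓
(H, G): H after G ✓
(H, K): H after K ✓
(H, N): H after N ✓
(H, R): H after R ✓
(H, S): H after S ✓
(H, W): H after W ✓
... plus 13 further pairs not listed.
Count: 37.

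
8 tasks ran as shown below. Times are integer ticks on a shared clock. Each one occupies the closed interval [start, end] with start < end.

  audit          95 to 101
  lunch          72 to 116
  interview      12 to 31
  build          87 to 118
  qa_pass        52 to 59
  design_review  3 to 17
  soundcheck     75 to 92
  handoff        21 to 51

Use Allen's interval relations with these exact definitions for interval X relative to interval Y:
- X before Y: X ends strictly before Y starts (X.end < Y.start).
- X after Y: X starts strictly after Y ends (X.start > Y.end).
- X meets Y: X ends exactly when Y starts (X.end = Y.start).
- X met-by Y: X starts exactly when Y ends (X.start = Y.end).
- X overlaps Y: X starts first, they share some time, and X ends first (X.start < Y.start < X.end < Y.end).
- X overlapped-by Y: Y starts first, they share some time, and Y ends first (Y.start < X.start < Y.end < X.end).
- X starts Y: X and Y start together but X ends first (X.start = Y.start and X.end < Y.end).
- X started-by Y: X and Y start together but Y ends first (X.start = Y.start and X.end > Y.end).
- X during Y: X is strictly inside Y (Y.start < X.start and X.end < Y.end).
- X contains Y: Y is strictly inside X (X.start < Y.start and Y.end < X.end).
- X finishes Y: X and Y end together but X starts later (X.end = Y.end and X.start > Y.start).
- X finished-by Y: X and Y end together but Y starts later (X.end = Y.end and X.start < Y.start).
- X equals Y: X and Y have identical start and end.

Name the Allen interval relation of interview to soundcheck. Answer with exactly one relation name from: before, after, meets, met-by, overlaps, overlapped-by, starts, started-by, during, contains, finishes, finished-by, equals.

before

interview = [12, 31]; soundcheck = [75, 92].
Compare endpoints: interview.start < soundcheck.start, interview.start < soundcheck.end, interview.end < soundcheck.start, interview.end < soundcheck.end.
That pattern is 'before'.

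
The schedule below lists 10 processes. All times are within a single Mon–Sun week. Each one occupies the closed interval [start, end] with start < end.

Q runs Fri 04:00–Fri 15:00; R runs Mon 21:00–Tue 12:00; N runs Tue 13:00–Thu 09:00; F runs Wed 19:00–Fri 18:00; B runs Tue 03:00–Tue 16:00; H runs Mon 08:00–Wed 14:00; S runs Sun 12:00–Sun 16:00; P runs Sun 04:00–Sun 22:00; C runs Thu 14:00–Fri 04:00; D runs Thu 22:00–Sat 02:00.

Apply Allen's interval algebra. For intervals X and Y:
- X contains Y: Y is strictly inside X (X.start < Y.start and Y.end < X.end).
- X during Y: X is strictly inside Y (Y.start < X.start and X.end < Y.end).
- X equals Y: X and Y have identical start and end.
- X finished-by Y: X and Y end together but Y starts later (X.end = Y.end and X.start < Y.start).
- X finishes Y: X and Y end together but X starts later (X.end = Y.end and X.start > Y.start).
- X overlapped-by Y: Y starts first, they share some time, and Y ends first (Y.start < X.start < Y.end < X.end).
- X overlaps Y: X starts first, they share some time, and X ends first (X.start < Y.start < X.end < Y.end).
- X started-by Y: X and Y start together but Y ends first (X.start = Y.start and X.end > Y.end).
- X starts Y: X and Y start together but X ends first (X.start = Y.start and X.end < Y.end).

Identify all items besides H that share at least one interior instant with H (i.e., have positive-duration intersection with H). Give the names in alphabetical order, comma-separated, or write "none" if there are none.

B, N, R

Target H = [Mon 08:00, Wed 14:00].
B [Tue 03:00, Tue 16:00] → during → yes.
C [Thu 14:00, Fri 04:00] → after → no.
D [Thu 22:00, Sat 02:00] → after → no.
F [Wed 19:00, Fri 18:00] → after → no.
N [Tue 13:00, Thu 09:00] → overlapped-by → yes.
P [Sun 04:00, Sun 22:00] → after → no.
Q [Fri 04:00, Fri 15:00] → after → no.
R [Mon 21:00, Tue 12:00] → during → yes.
S [Sun 12:00, Sun 16:00] → after → no.
Result: B, N, R.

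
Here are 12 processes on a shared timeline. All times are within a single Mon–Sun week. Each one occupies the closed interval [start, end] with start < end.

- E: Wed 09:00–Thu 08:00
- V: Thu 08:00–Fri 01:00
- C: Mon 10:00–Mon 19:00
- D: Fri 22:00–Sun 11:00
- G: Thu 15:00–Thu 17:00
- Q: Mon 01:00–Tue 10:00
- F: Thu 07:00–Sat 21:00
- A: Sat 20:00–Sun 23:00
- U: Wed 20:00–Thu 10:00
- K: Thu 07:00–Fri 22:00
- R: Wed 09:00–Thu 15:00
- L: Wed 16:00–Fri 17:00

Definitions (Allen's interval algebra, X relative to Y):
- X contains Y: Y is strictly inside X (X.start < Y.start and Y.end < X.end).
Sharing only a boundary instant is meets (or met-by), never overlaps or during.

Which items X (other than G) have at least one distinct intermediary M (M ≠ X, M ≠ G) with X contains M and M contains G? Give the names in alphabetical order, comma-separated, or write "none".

F, K, L

Target G = [Thu 15:00, Thu 17:00].
Intermediaries M with M contains G: F, K, L, V.
Via F — items with X contains F: none.
Via K — items with X contains K: none.
Via L — items with X contains L: none.
Via V — items with X contains V: F, K, L.
Union: F, K, L.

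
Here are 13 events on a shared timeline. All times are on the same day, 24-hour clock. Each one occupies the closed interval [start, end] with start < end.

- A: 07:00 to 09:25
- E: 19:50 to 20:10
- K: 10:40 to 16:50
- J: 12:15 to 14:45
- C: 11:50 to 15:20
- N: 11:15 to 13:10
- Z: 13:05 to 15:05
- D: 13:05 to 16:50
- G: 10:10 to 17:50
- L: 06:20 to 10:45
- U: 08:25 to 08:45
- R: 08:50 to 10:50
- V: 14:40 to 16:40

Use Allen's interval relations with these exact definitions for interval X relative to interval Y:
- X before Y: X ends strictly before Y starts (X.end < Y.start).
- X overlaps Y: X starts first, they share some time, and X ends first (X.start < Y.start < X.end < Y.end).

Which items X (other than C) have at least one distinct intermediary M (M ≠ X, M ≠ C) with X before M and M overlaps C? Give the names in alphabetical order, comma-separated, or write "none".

A, L, R, U

Target C = [11:50, 15:20].
Intermediaries M with M overlaps C: N.
Via N — items with X before N: A, L, R, U.
Union: A, L, R, U.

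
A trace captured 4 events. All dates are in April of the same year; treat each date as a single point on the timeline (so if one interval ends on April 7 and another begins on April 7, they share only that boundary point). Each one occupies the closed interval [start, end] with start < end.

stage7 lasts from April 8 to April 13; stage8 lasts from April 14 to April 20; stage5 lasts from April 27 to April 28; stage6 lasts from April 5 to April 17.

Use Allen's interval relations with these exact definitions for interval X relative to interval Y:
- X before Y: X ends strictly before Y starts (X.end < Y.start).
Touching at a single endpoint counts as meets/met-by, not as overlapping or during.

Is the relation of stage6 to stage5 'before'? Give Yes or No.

Yes

stage6 = [April 5, April 17], stage5 = [April 27, April 28].
Actual relation of stage6 to stage5: before.
Asked whether 'before' holds → Yes.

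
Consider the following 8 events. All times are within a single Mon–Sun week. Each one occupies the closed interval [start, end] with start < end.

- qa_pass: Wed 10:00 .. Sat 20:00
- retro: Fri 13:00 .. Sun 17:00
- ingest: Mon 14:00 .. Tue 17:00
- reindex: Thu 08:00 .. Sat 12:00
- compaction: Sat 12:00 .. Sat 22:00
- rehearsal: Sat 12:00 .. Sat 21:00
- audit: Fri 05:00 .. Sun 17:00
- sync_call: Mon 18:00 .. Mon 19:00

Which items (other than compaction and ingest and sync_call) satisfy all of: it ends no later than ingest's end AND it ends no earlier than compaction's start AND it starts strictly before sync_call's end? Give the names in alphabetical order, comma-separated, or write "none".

Conditions: its end is no later than ingest's end (X.end <= Tue 17:00) AND its end is no earlier than compaction's start (X.end >= Sat 12:00) AND its start is strictly before sync_call's end (X.start < Mon 19:00).
audit: end Sun 17:00 <= Tue 17:00? ✗; end Sun 17:00 >= Sat 12:00? ✓; start Fri 05:00 < Mon 19:00? ✗ → no.
qa_pass: end Sat 20:00 <= Tue 17:00? ✗; end Sat 20:00 >= Sat 12:00? ✓; start Wed 10:00 < Mon 19:00? ✗ → no.
rehearsal: end Sat 21:00 <= Tue 17:00? ✗; end Sat 21:00 >= Sat 12:00? ✓; start Sat 12:00 < Mon 19:00? ✗ → no.
reindex: end Sat 12:00 <= Tue 17:00? ✗; end Sat 12:00 >= Sat 12:00? ✓; start Thu 08:00 < Mon 19:00? ✗ → no.
retro: end Sun 17:00 <= Tue 17:00? ✗; end Sun 17:00 >= Sat 12:00? ✓; start Fri 13:00 < Mon 19:00? ✗ → no.
Result: none.

none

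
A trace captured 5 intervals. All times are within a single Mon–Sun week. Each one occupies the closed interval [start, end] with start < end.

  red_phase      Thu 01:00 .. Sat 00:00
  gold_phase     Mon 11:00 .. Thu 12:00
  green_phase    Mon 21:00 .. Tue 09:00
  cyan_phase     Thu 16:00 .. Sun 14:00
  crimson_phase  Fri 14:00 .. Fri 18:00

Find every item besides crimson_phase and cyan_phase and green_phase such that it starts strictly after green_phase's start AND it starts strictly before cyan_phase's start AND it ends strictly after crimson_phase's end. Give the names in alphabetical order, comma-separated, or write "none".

red_phase

Conditions: its start is strictly after green_phase's start (X.start > Mon 21:00) AND its start is strictly before cyan_phase's start (X.start < Thu 16:00) AND its end is strictly after crimson_phase's end (X.end > Fri 18:00).
gold_phase: start Mon 11:00 > Mon 21:00? ✗; start Mon 11:00 < Thu 16:00? ✓; end Thu 12:00 > Fri 18:00? ✗ → no.
red_phase: start Thu 01:00 > Mon 21:00? ✓; start Thu 01:00 < Thu 16:00? ✓; end Sat 00:00 > Fri 18:00? ✓ → yes.
Result: red_phase.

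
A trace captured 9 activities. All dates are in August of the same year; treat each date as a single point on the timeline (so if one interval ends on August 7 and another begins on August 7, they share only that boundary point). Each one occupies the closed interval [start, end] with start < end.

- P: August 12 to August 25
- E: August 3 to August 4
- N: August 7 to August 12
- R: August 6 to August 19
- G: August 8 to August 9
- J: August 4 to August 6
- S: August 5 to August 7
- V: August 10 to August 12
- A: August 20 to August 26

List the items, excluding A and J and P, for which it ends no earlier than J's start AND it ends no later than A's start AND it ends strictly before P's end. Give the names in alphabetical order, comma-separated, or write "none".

Conditions: its end is no earlier than J's start (X.end >= August 4) AND its end is no later than A's start (X.end <= August 20) AND its end is strictly before P's end (X.end < August 25).
E: end August 4 >= August 4? ✓; end August 4 <= August 20? ✓; end August 4 < August 25? ✓ → yes.
G: end August 9 >= August 4? ✓; end August 9 <= August 20? ✓; end August 9 < August 25? ✓ → yes.
N: end August 12 >= August 4? ✓; end August 12 <= August 20? ✓; end August 12 < August 25? ✓ → yes.
R: end August 19 >= August 4? ✓; end August 19 <= August 20? ✓; end August 19 < August 25? ✓ → yes.
S: end August 7 >= August 4? ✓; end August 7 <= August 20? ✓; end August 7 < August 25? ✓ → yes.
V: end August 12 >= August 4? ✓; end August 12 <= August 20? ✓; end August 12 < August 25? ✓ → yes.
Result: E, G, N, R, S, V.

E, G, N, R, S, V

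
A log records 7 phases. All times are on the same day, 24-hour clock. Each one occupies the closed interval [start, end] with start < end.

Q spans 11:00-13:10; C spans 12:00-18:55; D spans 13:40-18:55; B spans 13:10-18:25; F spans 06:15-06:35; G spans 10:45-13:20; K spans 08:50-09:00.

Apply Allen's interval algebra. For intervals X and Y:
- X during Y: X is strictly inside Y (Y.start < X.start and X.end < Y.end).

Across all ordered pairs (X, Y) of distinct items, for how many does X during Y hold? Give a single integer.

Checking all 42 ordered pairs for relation 'during'; matching pairs in alphabetical order:
(B, C): B during C ✓
(Q, G): Q during G ✓
Count: 2.

2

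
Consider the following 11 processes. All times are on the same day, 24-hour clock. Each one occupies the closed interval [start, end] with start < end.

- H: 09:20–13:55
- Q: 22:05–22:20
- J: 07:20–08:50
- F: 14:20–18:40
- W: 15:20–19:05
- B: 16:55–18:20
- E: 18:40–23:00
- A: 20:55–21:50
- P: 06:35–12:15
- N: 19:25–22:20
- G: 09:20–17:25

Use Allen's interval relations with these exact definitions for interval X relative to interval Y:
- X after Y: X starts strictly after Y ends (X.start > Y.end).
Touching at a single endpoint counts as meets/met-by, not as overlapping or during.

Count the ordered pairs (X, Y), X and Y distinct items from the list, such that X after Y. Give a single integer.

Checking all 110 ordered pairs for relation 'after'; matching pairs in alphabetical order:
(A, B): A after B ✓
(A, F): A after F ✓
(A, G): A after G ✓
(A, H): A after H ✓
(A, J): A after J ✓
(A, P): A after P ✓
(A, W): A after W ✓
(B, H): B after H ✓
(B, J): B after J ✓
(B, P): B after P ✓
(E, B): E after B ✓
(E, G): E after G ✓
(E, H): E after H ✓
(E, J): E after J ✓
(E, P): E after P ✓
(F, H): F after H ✓
(F, J): F after J ✓
(F, P): F after P ✓
(G, J): G after J ✓
(H, J): H after J ✓
(N, B): N after B ✓
(N, F): N after F ✓
(N, G): N after G ✓
(N, H): N after H ✓
... plus 14 further pairs not listed.
Count: 38.

38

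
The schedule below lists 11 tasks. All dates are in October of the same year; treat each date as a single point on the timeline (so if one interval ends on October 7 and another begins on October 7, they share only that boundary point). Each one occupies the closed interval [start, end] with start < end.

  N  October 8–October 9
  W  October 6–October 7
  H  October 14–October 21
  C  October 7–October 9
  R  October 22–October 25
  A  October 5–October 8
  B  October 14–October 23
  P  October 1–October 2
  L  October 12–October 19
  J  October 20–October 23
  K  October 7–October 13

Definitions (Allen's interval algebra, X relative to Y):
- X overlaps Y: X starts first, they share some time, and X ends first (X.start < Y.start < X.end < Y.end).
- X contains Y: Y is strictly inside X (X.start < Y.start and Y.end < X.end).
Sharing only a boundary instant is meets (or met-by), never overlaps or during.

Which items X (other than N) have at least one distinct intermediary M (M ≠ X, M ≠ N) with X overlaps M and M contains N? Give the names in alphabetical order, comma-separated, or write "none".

Target N = [October 8, October 9].
Intermediaries M with M contains N: K.
Via K — items with X overlaps K: A.
Union: A.

A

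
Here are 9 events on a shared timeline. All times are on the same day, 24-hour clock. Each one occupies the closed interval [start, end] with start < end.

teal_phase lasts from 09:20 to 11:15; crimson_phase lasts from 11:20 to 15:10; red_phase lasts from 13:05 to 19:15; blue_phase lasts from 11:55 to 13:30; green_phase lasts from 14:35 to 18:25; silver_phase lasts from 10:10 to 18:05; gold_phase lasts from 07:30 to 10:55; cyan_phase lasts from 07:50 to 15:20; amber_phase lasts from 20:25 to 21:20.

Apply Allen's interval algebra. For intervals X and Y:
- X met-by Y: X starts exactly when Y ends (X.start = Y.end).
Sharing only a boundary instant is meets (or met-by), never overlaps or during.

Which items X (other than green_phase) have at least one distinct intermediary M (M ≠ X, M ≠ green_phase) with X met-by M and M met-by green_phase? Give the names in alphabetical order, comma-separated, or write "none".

Target green_phase = [14:35, 18:25].
Intermediaries M with M met-by green_phase: none.
Union: none.

none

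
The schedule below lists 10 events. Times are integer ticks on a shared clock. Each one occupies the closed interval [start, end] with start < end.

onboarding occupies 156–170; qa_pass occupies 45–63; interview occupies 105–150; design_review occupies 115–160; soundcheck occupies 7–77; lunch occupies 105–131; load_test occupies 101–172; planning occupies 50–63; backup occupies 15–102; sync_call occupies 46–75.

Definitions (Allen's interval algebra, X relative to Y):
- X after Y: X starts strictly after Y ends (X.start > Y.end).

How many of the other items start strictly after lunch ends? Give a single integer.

Target lunch = [105, 131].
backup [15, 102] → before → no.
design_review [115, 160] → overlapped-by → no.
interview [105, 150] → started-by → no.
load_test [101, 172] → contains → no.
onboarding [156, 170] → after → counts.
planning [50, 63] → before → no.
qa_pass [45, 63] → before → no.
soundcheck [7, 77] → before → no.
sync_call [46, 75] → before → no.
Total: 1.

1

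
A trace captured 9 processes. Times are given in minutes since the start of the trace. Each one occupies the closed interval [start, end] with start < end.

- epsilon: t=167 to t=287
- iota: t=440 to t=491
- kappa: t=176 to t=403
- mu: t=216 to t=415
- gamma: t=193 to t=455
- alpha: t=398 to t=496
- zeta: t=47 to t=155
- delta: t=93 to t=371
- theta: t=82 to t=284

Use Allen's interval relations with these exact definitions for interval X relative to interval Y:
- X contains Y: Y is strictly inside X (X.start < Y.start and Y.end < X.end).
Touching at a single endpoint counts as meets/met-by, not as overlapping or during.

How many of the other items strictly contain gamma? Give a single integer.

0

Target gamma = [t=193, t=455].
alpha [t=398, t=496] → overlapped-by → no.
delta [t=93, t=371] → overlaps → no.
epsilon [t=167, t=287] → overlaps → no.
iota [t=440, t=491] → overlapped-by → no.
kappa [t=176, t=403] → overlaps → no.
mu [t=216, t=415] → during → no.
theta [t=82, t=284] → overlaps → no.
zeta [t=47, t=155] → before → no.
Total: 0.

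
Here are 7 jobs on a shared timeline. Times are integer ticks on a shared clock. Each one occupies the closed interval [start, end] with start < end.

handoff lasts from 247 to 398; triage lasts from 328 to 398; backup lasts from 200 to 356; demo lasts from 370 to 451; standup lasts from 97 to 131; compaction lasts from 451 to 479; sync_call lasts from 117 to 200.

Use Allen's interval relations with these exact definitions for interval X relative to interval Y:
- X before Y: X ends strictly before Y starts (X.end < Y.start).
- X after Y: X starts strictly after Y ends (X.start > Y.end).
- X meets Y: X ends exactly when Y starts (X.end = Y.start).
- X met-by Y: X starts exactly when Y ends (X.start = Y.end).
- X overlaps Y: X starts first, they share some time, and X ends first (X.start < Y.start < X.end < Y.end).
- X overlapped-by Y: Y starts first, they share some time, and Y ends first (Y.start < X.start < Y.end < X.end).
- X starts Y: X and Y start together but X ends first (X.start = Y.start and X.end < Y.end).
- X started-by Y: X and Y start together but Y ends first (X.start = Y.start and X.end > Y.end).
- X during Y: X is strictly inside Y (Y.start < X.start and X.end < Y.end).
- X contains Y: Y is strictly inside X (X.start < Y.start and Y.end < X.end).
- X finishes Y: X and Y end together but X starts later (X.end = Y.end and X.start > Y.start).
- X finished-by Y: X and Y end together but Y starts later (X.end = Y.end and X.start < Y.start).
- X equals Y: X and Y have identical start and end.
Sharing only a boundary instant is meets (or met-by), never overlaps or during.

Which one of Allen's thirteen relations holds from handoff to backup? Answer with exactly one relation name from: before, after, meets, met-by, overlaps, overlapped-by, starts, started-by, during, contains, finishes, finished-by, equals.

overlapped-by

handoff = [247, 398]; backup = [200, 356].
Compare endpoints: handoff.start > backup.start, handoff.start < backup.end, handoff.end > backup.start, handoff.end > backup.end.
That pattern is 'overlapped-by'.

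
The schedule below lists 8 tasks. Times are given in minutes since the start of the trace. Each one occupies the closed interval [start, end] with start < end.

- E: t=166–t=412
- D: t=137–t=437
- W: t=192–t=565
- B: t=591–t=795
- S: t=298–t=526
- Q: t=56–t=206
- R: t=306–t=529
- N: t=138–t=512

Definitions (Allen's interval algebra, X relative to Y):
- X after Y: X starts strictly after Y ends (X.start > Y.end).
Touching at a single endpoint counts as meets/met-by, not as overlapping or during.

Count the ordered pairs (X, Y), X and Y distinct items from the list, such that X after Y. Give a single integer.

9

Checking all 56 ordered pairs for relation 'after'; matching pairs in alphabetical order:
(B, D): B after D ✓
(B, E): B after E ✓
(B, N): B after N ✓
(B, Q): B after Q ✓
(B, R): B after R ✓
(B, S): B after S ✓
(B, W): B after W ✓
(R, Q): R after Q ✓
(S, Q): S after Q ✓
Count: 9.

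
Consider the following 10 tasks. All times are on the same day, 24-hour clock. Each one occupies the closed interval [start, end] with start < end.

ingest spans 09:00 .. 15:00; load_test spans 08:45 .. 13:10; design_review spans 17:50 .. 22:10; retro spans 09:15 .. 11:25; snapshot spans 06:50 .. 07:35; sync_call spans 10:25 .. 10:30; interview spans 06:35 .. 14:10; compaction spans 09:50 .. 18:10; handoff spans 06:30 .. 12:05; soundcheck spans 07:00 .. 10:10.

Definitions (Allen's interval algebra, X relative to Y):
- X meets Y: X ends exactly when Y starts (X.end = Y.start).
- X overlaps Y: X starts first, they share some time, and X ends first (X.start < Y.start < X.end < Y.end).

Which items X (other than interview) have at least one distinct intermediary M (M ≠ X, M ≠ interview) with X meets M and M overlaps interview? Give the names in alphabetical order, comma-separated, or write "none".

Target interview = [06:35, 14:10].
Intermediaries M with M overlaps interview: handoff.
Via handoff — items with X meets handoff: none.
Union: none.

none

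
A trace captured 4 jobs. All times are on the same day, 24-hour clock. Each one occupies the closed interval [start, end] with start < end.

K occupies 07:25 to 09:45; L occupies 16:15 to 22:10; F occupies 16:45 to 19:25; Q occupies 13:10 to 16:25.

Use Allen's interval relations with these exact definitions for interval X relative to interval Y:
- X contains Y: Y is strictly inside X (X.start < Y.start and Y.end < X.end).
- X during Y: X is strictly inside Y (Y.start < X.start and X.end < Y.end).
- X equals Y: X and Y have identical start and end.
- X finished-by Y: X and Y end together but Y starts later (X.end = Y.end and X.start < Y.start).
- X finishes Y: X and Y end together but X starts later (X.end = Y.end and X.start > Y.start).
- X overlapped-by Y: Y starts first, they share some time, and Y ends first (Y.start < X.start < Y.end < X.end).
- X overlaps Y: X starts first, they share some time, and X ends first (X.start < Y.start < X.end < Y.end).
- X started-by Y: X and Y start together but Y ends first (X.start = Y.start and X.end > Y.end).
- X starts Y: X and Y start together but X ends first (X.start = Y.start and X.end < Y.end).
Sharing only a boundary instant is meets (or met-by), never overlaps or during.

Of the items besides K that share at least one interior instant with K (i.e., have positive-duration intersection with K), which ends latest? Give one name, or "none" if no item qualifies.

Target K = [07:25, 09:45].
F [16:45, 19:25] → after → excluded.
L [16:15, 22:10] → after → excluded.
Q [13:10, 16:25] → after → excluded.
No candidates → none.

none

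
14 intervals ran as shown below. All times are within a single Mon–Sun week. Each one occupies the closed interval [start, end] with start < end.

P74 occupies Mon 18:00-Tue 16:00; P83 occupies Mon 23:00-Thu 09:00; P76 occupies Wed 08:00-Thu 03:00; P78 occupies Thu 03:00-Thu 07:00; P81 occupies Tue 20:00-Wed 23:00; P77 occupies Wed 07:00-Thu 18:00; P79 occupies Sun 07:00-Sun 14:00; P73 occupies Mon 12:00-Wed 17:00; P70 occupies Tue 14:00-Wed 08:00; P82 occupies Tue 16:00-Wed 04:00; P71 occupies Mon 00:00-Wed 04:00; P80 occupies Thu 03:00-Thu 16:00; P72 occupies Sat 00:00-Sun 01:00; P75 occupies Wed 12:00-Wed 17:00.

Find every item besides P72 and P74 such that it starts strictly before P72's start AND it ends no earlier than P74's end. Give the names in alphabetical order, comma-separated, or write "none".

P70, P71, P73, P75, P76, P77, P78, P80, P81, P82, P83

Conditions: its start is strictly before P72's start (X.start < Sat 00:00) AND its end is no earlier than P74's end (X.end >= Tue 16:00).
P70: start Tue 14:00 < Sat 00:00? ✓; end Wed 08:00 >= Tue 16:00? ✓ → yes.
P71: start Mon 00:00 < Sat 00:00? ✓; end Wed 04:00 >= Tue 16:00? ✓ → yes.
P73: start Mon 12:00 < Sat 00:00? ✓; end Wed 17:00 >= Tue 16:00? ✓ → yes.
P75: start Wed 12:00 < Sat 00:00? ✓; end Wed 17:00 >= Tue 16:00? ✓ → yes.
P76: start Wed 08:00 < Sat 00:00? ✓; end Thu 03:00 >= Tue 16:00? ✓ → yes.
P77: start Wed 07:00 < Sat 00:00? ✓; end Thu 18:00 >= Tue 16:00? ✓ → yes.
P78: start Thu 03:00 < Sat 00:00? ✓; end Thu 07:00 >= Tue 16:00? ✓ → yes.
P79: start Sun 07:00 < Sat 00:00? ✗; end Sun 14:00 >= Tue 16:00? ✓ → no.
P80: start Thu 03:00 < Sat 00:00? ✓; end Thu 16:00 >= Tue 16:00? ✓ → yes.
P81: start Tue 20:00 < Sat 00:00? ✓; end Wed 23:00 >= Tue 16:00? ✓ → yes.
P82: start Tue 16:00 < Sat 00:00? ✓; end Wed 04:00 >= Tue 16:00? ✓ → yes.
P83: start Mon 23:00 < Sat 00:00? ✓; end Thu 09:00 >= Tue 16:00? ✓ → yes.
Result: P70, P71, P73, P75, P76, P77, P78, P80, P81, P82, P83.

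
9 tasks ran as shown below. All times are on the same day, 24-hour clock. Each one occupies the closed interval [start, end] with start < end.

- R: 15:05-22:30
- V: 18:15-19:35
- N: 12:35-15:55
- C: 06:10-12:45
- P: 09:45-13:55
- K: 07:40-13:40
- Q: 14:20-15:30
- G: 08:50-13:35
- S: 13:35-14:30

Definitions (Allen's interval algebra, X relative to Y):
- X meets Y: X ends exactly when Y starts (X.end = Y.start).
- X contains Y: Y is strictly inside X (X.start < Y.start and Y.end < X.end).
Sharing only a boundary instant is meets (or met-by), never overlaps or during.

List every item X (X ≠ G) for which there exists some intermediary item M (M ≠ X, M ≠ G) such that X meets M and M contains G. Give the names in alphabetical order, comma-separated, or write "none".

none

Target G = [08:50, 13:35].
Intermediaries M with M contains G: K.
Via K — items with X meets K: none.
Union: none.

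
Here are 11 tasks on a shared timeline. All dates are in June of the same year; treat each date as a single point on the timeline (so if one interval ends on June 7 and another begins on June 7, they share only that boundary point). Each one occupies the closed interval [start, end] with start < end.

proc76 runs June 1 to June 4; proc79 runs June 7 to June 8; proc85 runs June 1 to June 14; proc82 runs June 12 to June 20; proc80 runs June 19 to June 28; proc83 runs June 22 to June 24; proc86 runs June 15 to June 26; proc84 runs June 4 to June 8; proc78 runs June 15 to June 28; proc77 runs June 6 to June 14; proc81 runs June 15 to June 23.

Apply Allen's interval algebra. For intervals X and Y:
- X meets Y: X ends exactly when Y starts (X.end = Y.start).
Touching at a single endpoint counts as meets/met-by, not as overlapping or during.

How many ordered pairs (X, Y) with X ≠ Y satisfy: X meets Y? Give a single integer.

Checking all 110 ordered pairs for relation 'meets'; matching pairs in alphabetical order:
(proc76, proc84): proc76 meets proc84 ✓
Count: 1.

1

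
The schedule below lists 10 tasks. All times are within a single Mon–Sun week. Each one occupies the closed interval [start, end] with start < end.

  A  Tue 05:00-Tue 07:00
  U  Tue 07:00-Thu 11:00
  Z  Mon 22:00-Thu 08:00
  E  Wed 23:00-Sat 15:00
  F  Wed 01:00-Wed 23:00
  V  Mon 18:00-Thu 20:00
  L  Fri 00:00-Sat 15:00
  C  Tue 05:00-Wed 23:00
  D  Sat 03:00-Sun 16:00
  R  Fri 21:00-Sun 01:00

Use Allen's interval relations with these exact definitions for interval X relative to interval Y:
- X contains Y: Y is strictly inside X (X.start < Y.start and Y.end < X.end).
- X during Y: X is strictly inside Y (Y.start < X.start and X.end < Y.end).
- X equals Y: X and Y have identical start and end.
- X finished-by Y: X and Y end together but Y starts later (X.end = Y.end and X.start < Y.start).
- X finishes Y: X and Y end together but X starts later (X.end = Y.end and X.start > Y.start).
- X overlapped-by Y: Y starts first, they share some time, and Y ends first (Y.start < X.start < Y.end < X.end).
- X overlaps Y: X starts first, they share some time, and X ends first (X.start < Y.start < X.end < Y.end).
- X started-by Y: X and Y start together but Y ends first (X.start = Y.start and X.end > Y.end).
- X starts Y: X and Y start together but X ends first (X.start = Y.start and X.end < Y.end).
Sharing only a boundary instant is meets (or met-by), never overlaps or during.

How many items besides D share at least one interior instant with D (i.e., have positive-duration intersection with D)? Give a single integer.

3

Target D = [Sat 03:00, Sun 16:00].
A [Tue 05:00, Tue 07:00] → before → no.
C [Tue 05:00, Wed 23:00] → before → no.
E [Wed 23:00, Sat 15:00] → overlaps → counts.
F [Wed 01:00, Wed 23:00] → before → no.
L [Fri 00:00, Sat 15:00] → overlaps → counts.
R [Fri 21:00, Sun 01:00] → overlaps → counts.
U [Tue 07:00, Thu 11:00] → before → no.
V [Mon 18:00, Thu 20:00] → before → no.
Z [Mon 22:00, Thu 08:00] → before → no.
Total: 3.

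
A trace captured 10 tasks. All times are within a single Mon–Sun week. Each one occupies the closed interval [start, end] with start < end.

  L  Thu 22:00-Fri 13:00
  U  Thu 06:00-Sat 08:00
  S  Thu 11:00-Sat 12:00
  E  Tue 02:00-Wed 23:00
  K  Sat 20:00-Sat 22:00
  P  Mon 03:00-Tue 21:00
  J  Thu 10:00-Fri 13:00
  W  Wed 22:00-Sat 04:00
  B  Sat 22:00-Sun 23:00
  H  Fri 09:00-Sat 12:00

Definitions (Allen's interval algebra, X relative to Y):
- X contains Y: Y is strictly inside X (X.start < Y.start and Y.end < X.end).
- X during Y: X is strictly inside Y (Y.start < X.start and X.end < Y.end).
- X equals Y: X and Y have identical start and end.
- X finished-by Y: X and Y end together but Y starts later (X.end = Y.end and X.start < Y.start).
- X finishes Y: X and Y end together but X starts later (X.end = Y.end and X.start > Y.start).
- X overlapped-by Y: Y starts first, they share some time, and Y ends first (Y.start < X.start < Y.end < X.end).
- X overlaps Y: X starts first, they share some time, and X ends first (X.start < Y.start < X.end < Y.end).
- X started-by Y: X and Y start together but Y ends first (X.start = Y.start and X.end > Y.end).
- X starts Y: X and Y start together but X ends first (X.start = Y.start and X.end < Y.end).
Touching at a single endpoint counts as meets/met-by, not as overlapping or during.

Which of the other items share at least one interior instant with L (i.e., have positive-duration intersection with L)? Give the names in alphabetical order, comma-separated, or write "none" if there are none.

Target L = [Thu 22:00, Fri 13:00].
B [Sat 22:00, Sun 23:00] → after → no.
E [Tue 02:00, Wed 23:00] → before → no.
H [Fri 09:00, Sat 12:00] → overlapped-by → yes.
J [Thu 10:00, Fri 13:00] → finished-by → yes.
K [Sat 20:00, Sat 22:00] → after → no.
P [Mon 03:00, Tue 21:00] → before → no.
S [Thu 11:00, Sat 12:00] → contains → yes.
U [Thu 06:00, Sat 08:00] → contains → yes.
W [Wed 22:00, Sat 04:00] → contains → yes.
Result: H, J, S, U, W.

H, J, S, U, W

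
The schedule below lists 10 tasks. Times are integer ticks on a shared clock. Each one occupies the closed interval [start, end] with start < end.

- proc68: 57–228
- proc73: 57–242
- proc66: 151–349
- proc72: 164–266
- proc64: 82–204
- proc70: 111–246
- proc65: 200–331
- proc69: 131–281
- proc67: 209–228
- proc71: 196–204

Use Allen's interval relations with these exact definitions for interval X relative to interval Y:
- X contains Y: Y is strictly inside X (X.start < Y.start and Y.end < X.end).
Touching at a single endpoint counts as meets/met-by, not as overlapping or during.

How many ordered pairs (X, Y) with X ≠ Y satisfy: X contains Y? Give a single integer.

Checking all 90 ordered pairs for relation 'contains'; matching pairs in alphabetical order:
(proc65, proc67): proc65 contains proc67 ✓
(proc66, proc65): proc66 contains proc65 ✓
(proc66, proc67): proc66 contains proc67 ✓
(proc66, proc71): proc66 contains proc71 ✓
(proc66, proc72): proc66 contains proc72 ✓
(proc68, proc64): proc68 contains proc64 ✓
(proc68, proc71): proc68 contains proc71 ✓
(proc69, proc67): proc69 contains proc67 ✓
(proc69, proc71): proc69 contains proc71 ✓
(proc69, proc72): proc69 contains proc72 ✓
(proc70, proc67): proc70 contains proc67 ✓
(proc70, proc71): proc70 contains proc71 ✓
(proc72, proc67): proc72 contains proc67 ✓
(proc72, proc71): proc72 contains proc71 ✓
(proc73, proc64): proc73 contains proc64 ✓
(proc73, proc67): proc73 contains proc67 ✓
(proc73, proc71): proc73 contains proc71 ✓
Count: 17.

17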